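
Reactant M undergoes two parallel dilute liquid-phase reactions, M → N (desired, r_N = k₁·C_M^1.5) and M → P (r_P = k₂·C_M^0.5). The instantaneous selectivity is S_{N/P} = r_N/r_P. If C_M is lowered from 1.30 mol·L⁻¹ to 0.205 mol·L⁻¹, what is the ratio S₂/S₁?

S_{N/P} = (k₁/k₂)·C_M, so S₂/S₁ = (C_{M,2}/C_{M,1}).
= 0.205/1.30 = 0.158.

0.158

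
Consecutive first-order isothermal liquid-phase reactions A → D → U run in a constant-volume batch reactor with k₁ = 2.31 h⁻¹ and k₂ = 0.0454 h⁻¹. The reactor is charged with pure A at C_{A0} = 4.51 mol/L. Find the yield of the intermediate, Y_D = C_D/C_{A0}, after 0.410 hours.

0.606

The intermediate concentration in a first-order A→B→C sequence is C_D = k₁C_{A0}(e^(−k₁t) − e^(−k₂t))/(k₂−k₁).
e^(−k₁t) = e^(−2.31×0.410) = e^(−0.9471) = 0.3879; e^(−k₂t) = e^(−0.01861) = 0.9816.
C_D = 2.31×4.51/(0.0454−2.31) × (0.3879−0.9816) = (-4.600)×(-0.5937) = 2.731 mol/L.
Y_D = C_D/C_{A0} = 2.731/4.51 = 0.606.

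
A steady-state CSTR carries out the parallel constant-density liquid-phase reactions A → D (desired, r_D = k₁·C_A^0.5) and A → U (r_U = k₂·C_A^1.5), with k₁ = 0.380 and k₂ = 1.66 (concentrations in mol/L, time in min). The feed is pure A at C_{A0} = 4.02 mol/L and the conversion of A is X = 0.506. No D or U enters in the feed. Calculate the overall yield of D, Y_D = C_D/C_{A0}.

0.0523

Exit C_A = C_{A0}(1−X) = 4.02×0.494 = 1.986 mol/L.
In a CSTR the entire volume is at exit conditions, so r_D = 0.380×1.986^0.5 = 0.5355 and r_U = 1.66×1.986^1.5 = 4.646.
Fraction of consumed A going to D: r_D/(r_D+r_U) = 0.1034.
C_D = 0.1034·C_{A0}·X = 0.1034×4.02×0.506 = 0.210 mol/L; Y_D = C_D/C_{A0} = 0.0523.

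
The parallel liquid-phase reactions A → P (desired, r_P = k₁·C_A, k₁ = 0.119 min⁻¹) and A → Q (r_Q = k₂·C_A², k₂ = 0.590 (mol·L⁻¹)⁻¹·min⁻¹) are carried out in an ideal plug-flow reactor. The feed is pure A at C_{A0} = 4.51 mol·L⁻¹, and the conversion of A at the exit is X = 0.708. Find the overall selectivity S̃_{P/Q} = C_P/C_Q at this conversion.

0.0770

C_A = C_{A0}(1−X) = 1.317 mol·L⁻¹.
Along a PFR/batch, dC_P/dC_A = −r_P/(r_P+r_Q) = −k₁/(k₁+k₂·C_A).
Integrating from C_{A0} to C_A: C_P = (0.119/0.590)·ln[(0.119+0.590·4.51)/(0.119+0.590·1.32)] = 0.2017·ln(2.780/0.8960) = 0.2284 mol·L⁻¹.
C_Q = (C_{A0}−C_A)−C_P = 2.965 mol·L⁻¹; S̃_{P/Q} = 0.2284/2.965 = 0.0770.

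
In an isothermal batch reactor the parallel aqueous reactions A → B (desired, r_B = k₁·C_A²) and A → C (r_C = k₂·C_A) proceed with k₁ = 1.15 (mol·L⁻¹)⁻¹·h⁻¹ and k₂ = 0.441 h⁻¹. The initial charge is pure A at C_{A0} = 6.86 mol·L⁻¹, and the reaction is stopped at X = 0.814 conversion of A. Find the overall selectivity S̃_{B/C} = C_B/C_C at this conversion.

8.88

C_A = C_{A0}(1−X) = 1.276 mol·L⁻¹.
Along a PFR/batch, dC_C/dC_A = −r_C/(r_B+r_C) = −k₂/(k₂+k₁·C_A).
Integrating from C_{A0} to C_A: C_C = (0.441/1.15)·ln[(0.441+1.15·6.86)/(0.441+1.15·1.28)] = 0.3835·ln(8.330/1.908) = 0.5651 mol·L⁻¹.
Then C_B = (C_{A0}−C_A) − C_C = 5.584 − 0.5651 = 5.019 mol·L⁻¹.
S̃_{B/C} = C_B/C_C = 5.019/0.5651 = 8.88.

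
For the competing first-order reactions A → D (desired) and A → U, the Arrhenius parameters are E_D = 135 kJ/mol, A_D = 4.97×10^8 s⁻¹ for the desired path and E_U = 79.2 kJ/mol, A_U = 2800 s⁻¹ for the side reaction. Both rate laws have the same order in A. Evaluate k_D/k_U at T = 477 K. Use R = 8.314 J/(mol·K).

0.138

With equal orders, S_{D/U} = k_D/k_U = (A_D/A_U)·exp[(E_U−E_D)/(RT)].
(E_U−E_D)/(RT) = (79.2−135)×10³/(8.314×477) = -55800/3966 = -14.07.
k_D/k_U = (4.97×10^8/2800)·exp(-14.07) = 1.775×10^5 × 7.750×10^-7 = 0.138.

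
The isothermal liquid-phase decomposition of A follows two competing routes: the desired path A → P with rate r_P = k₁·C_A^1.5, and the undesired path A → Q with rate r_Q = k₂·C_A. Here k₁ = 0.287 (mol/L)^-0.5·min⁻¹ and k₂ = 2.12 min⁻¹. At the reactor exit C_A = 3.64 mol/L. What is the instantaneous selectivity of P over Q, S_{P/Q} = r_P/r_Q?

0.258

S_{P/Q} = r_P/r_Q = (k₁·C_A^1.5)/(k₂·C_A) = (k₁/k₂)·C_A^0.5.
= (0.287×3.640^1.5) / (2.12×3.640) = 1.993/7.717 = 0.258.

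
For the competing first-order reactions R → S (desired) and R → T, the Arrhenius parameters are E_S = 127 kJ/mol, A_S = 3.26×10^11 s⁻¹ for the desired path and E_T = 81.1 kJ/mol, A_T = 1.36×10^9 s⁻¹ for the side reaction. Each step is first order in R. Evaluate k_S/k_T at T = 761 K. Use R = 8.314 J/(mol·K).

Since both paths have the same order in R, the concentration cancels and S_{S/T} = k_S/k_T = (A_S/A_T)·exp[(E_T−E_S)/(RT)].
(E_T−E_S)/(RT) = (81.1−127)×10³/(8.314×761) = -45900/6327 = -7.255.
k_S/k_T = (3.26×10^11/1.36×10^9)·exp(-7.255) = 239.7 × 7.069×10^-4 = 0.169.
Since E_S > E_T, raising the temperature improves selectivity toward S.

0.169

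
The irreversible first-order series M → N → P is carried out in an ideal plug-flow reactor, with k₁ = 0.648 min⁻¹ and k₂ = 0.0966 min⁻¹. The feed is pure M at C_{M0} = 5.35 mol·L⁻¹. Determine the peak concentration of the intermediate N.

For a first-order series the maximum intermediate yield is C_{N,max}/C_{M0} = (k₁/k₂)^[k₂/(k₂−k₁)].
= (0.648/0.0966)^(0.0966/(0.0966−0.648)) = (6.708)^(-0.1752) = 0.7165.
C_{N,max} = 0.7165×5.35 = 3.83 mol·L⁻¹.

3.83 mol·L⁻¹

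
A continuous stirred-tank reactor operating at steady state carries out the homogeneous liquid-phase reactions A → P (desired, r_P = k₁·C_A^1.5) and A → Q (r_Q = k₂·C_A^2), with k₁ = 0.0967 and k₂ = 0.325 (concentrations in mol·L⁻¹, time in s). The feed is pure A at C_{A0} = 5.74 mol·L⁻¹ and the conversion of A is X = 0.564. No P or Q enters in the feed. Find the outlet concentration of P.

0.512 mol·L⁻¹

Exit C_A = C_{A0}(1−X) = 5.74×0.436 = 2.503 mol·L⁻¹.
In a CSTR the entire volume is at exit conditions, so r_P = 0.0967×2.503^1.5 = 0.3828 and r_Q = 0.325×2.503^2 = 2.036.
Fraction of consumed A going to P: r_P/(r_P+r_Q) = 0.1583.
C_P = 0.1583·C_{A0}·X = 0.1583×5.74×0.564 = 0.512 mol·L⁻¹.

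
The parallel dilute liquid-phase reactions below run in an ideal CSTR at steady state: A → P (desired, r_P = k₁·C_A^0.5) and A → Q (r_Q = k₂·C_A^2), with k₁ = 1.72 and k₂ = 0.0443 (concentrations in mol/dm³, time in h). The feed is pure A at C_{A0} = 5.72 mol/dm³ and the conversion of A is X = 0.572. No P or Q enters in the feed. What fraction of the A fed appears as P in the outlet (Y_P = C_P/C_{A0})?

Exit C_A = C_{A0}(1−X) = 5.72×0.428 = 2.448 mol/dm³.
A CSTR operates uniformly at the exit composition, giving r_P = 2.691 and r_Q = 0.2655 (each k·C_A^n at C_A = 2.448).
Fraction of consumed A going to P: r_P/(r_P+r_Q) = 0.9102.
C_P = 0.9102·C_{A0}·X = 0.9102×5.72×0.572 = 2.98 mol/dm³; Y_P = C_P/C_{A0} = 0.521.

0.521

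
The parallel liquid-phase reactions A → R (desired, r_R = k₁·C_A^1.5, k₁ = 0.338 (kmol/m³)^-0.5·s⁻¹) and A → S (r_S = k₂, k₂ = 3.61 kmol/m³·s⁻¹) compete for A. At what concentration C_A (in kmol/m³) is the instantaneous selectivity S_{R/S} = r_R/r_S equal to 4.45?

S_{R/S} = (k₁/k₂)·C_A^1.5 ⇒ C_A = (S·k₂/k₁)^(1/1.5).
= (4.45×3.61/0.338)^(0.6667) = (47.53)^(0.6667) = 13.1 kmol/m³.

13.1 kmol/m³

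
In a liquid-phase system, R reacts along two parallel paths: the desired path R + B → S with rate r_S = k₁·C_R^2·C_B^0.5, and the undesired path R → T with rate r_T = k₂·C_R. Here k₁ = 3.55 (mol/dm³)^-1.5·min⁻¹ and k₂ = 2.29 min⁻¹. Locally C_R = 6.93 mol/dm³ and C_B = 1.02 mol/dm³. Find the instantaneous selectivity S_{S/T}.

10.8

S_{S/T} = r_S/r_T = (k₁·C_R^2·C_B^0.5)/(k₂·C_R) = (k₁/k₂)·C_R·C_B^0.5.
= (3.55×6.930^2×1.020^0.5) / (2.29×6.930) = 172.2/15.87 = 10.8.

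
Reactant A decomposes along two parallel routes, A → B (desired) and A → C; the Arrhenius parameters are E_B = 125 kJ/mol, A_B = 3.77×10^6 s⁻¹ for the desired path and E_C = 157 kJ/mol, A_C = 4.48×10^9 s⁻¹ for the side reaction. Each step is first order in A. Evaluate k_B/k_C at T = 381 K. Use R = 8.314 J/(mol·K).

With equal orders, S_{B/C} = k_B/k_C = (A_B/A_C)·exp[(E_C−E_B)/(RT)].
(E_C−E_B)/(RT) = (157−125)×10³/(8.314×381) = 32000/3168 = 10.10.
k_B/k_C = (3.77×10^6/4.48×10^9)·exp(10.10) = 8.415×10^-4 × 24396 = 20.5.

20.5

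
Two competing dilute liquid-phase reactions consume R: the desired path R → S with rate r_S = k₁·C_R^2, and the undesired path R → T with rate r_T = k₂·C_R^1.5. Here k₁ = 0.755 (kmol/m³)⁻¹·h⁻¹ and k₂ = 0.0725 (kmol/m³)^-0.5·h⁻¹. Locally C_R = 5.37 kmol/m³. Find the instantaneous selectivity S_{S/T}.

24.1

S_{S/T} = r_S/r_T = (k₁·C_R^2)/(k₂·C_R^1.5) = (k₁/k₂)·C_R^0.5.
= (0.755×5.370^2) / (0.0725×5.370^1.5) = 21.77/0.9022 = 24.1.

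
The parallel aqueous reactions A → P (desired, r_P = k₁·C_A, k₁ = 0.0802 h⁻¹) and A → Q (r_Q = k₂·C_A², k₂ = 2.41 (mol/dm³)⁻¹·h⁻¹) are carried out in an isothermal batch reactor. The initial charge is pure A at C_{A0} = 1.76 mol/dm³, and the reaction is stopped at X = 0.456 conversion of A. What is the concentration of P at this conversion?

C_A = C_{A0}(1−X) = 0.9574 mol/dm³.
Along a PFR/batch, dC_P/dC_A = −r_P/(r_P+r_Q) = −k₁/(k₁+k₂·C_A).
Integrating from C_{A0} to C_A: C_P = (0.0802/2.41)·ln[(0.0802+2.41·1.76)/(0.0802+2.41·0.957)] = 0.03328·ln(4.322/2.388) = 0.01975 mol/dm³.

0.0197 mol/dm³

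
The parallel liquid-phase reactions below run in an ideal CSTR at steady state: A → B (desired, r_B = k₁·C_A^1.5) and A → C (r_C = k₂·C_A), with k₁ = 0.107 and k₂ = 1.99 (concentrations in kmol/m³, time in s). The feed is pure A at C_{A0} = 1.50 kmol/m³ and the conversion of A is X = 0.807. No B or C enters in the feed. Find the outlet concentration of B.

0.0340 kmol/m³

Exit C_A = C_{A0}(1−X) = 1.50×0.193 = 0.2895 kmol/m³.
Rates in a CSTR are evaluated at the outlet concentration: r_B = 0.107×0.2895^1.5 = 0.01667, r_C = 1.99×0.2895 = 0.5761.
Fraction of consumed A going to B: r_B/(r_B+r_C) = 0.02812.
C_B = 0.02812·C_{A0}·X = 0.02812×1.50×0.807 = 0.0340 kmol/m³.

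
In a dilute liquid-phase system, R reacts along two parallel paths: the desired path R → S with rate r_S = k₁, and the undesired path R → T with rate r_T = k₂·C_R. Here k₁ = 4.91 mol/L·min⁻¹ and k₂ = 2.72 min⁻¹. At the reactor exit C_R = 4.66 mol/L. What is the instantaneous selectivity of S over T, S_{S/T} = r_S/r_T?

0.387

S_{S/T} = r_S/r_T = (k₁)/(k₂·C_R) = (k₁/k₂)·C_R⁻¹.
= (4.91) / (2.72×4.660) = 4.910/12.68 = 0.387.
The undesired path is higher order in R, so low C_R (CSTR or dilute feed) favours S.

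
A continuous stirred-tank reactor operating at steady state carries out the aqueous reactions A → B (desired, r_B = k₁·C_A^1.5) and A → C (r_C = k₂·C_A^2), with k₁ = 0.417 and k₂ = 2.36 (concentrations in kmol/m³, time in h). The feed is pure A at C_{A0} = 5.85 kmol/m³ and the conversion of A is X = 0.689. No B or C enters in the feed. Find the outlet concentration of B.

Exit C_A = C_{A0}(1−X) = 5.85×0.311 = 1.819 kmol/m³.
A CSTR operates uniformly at the exit composition, giving r_B = 1.023 and r_C = 7.812 (each k·C_A^n at C_A = 1.819).
Fraction of consumed A going to B: r_B/(r_B+r_C) = 0.1158.
C_B = 0.1158·C_{A0}·X = 0.1158×5.85×0.689 = 0.467 kmol/m³.

0.467 kmol/m³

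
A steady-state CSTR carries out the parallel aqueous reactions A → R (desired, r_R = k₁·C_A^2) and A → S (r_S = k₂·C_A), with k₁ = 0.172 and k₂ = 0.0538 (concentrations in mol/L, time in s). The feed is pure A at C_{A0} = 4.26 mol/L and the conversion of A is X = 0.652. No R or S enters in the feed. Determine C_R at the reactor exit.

2.29 mol/L

Exit C_A = C_{A0}(1−X) = 4.26×0.348 = 1.482 mol/L.
Rates in a CSTR are evaluated at the outlet concentration: r_R = 0.172×1.482^2 = 0.3780, r_S = 0.0538×1.482 = 0.07976.
Fraction of consumed A going to R: r_R/(r_R+r_S) = 0.8258.
C_R = 0.8258·C_{A0}·X = 0.8258×4.26×0.652 = 2.29 mol/L.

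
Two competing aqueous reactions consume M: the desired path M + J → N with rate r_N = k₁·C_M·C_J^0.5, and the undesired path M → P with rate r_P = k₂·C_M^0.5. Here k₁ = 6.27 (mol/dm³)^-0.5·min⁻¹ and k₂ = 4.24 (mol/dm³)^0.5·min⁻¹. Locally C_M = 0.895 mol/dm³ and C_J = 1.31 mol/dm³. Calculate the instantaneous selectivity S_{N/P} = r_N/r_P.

S_{N/P} = r_N/r_P = (k₁·C_M·C_J^0.5)/(k₂·C_M^0.5) = (k₁/k₂)·C_M^0.5·C_J^0.5.
= (6.27×0.8950×1.310^0.5) / (4.24×0.8950^0.5) = 6.423/4.011 = 1.60.
Since the desired path is higher order in M, keeping C_M high (PFR or concentrated feed) favours N.

1.60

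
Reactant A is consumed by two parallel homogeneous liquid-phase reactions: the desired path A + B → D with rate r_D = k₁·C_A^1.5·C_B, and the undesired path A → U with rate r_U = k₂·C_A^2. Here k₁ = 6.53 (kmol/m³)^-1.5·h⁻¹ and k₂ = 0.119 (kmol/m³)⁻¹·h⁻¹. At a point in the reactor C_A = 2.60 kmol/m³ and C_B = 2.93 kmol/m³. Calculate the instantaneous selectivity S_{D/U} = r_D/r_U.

S_{D/U} = r_D/r_U = (k₁·C_A^1.5·C_B)/(k₂·C_A^2) = (k₁/k₂)·C_A^-0.5·C_B.
= (6.53×2.600^1.5×2.930) / (0.119×2.600^2) = 80.21/0.8044 = 99.7.
The undesired path is higher order in A, so low C_A (CSTR or dilute feed) favours D.

99.7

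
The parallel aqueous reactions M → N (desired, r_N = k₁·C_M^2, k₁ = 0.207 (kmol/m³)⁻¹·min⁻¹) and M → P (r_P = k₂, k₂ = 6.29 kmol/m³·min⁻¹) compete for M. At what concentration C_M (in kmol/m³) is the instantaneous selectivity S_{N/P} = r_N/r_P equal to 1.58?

6.93 kmol/m³

S_{N/P} = (k₁/k₂)·C_M^2 ⇒ C_M = (S·k₂/k₁)^(0.5).
= (1.58×6.29/0.207)^(0.5) = (48.01)^(0.5) = 6.93 kmol/m³.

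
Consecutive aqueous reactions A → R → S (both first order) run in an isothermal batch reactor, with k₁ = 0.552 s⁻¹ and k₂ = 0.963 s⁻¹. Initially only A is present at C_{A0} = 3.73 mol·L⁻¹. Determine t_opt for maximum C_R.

For first-order series the maximum of C_R occurs at t_opt = ln(k₂/k₁)/(k₂−k₁).
= ln(0.963/0.552)/(0.963−0.552) = ln(1.745)/0.4110 = 0.5565/0.4110 = 1.35 s.

1.35 s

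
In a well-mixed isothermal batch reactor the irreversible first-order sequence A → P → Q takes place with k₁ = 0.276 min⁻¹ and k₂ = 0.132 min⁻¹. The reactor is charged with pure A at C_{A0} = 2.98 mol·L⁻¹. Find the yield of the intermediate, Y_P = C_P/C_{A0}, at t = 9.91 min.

0.394

The intermediate concentration in a first-order A→B→C sequence is C_P = k₁C_{A0}(e^(−k₁t) − e^(−k₂t))/(k₂−k₁).
e^(−k₁t) = e^(−0.276×9.91) = e^(−2.735) = 0.06488; e^(−k₂t) = e^(−1.308) = 0.2703.
C_P = 0.276×2.98/(0.132−0.276) × (0.06488−0.2703) = (-5.712)×(-0.2054) = 1.173 mol·L⁻¹.
Y_P = C_P/C_{A0} = 1.173/2.98 = 0.394.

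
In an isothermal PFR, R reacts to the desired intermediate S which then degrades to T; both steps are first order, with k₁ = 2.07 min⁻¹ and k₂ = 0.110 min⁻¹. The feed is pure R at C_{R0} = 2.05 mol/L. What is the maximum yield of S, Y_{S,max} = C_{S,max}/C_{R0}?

At the optimum, C_{S,max}/C_{R0} = (k₁/k₂)^[k₂/(k₂−k₁)].
= (2.07/0.110)^(0.110/(0.110−2.07)) = (18.82)^(-0.05612) = 0.8481.

0.848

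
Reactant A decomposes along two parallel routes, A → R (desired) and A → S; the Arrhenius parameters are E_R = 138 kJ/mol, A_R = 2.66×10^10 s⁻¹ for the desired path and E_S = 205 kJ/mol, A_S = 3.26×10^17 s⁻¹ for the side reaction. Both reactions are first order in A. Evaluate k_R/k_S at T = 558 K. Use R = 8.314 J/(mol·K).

0.153

With equal orders, S_{R/S} = k_R/k_S = (A_R/A_S)·exp[(E_S−E_R)/(RT)].
(E_S−E_R)/(RT) = (205−138)×10³/(8.314×558) = 67000/4639 = 14.44.
k_R/k_S = (2.66×10^10/3.26×10^17)·exp(14.44) = 8.160×10^-8 × 1.871×10^6 = 0.153.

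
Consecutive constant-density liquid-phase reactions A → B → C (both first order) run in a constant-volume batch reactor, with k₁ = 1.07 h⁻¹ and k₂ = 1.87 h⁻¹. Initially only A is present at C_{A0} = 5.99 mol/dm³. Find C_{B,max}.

At the optimum, C_{B,max}/C_{A0} = (k₁/k₂)^[k₂/(k₂−k₁)].
= (1.07/1.87)^(1.87/(1.87−1.07)) = (0.5722)^(2.337) = 0.2712.
C_{B,max} = 0.2712×5.99 = 1.62 mol/dm³.

1.62 mol/dm³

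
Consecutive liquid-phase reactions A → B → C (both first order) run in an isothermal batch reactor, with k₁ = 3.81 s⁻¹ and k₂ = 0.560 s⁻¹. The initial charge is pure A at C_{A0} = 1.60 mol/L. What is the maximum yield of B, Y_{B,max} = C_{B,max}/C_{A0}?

For a first-order series the maximum intermediate yield is C_{B,max}/C_{A0} = (k₁/k₂)^[k₂/(k₂−k₁)].
= (3.81/0.560)^(0.560/(0.560−3.81)) = (6.804)^(-0.1723) = 0.7186.

0.719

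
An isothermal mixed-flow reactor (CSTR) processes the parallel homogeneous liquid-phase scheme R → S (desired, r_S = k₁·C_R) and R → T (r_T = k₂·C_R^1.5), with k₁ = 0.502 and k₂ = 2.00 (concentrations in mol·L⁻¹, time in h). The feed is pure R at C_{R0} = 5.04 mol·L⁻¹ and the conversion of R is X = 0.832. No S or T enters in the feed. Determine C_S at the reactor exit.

0.899 mol·L⁻¹

Exit C_R = C_{R0}(1−X) = 5.04×0.168 = 0.8467 mol·L⁻¹.
Rates in a CSTR are evaluated at the outlet concentration: r_S = 0.502×0.8467 = 0.4251, r_T = 2.00×0.8467^1.5 = 1.558.
Fraction of consumed R going to S: r_S/(r_S+r_T) = 0.2143.
C_S = 0.2143·C_{R0}·X = 0.2143×5.04×0.832 = 0.899 mol·L⁻¹.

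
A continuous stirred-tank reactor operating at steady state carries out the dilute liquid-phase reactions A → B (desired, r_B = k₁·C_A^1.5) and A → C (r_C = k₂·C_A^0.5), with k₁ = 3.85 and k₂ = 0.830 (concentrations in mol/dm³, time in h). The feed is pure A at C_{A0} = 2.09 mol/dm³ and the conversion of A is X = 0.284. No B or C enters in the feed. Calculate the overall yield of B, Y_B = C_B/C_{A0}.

0.248

Exit C_A = C_{A0}(1−X) = 2.09×0.716 = 1.496 mol/dm³.
In a CSTR the entire volume is at exit conditions, so r_B = 3.85×1.496^1.5 = 7.048 and r_C = 0.830×1.496^0.5 = 1.015.
Fraction of consumed A going to B: r_B/(r_B+r_C) = 0.8741.
C_B = 0.8741·C_{A0}·X = 0.8741×2.09×0.284 = 0.519 mol/dm³; Y_B = C_B/C_{A0} = 0.248.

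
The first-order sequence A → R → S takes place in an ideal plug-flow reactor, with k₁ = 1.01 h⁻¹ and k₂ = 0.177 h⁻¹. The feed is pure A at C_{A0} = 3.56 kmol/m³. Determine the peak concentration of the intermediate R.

Evaluating C_R at τ_opt = ln(k₂/k₁)/(k₂−k₁) gives C_{R,max}/C_{A0} = (k₁/k₂)^[k₂/(k₂−k₁)].
= (1.01/0.177)^(0.177/(0.177−1.01)) = (5.706)^(-0.2125) = 0.6907.
C_{R,max} = 0.6907×3.56 = 2.46 kmol/m³.

2.46 kmol/m³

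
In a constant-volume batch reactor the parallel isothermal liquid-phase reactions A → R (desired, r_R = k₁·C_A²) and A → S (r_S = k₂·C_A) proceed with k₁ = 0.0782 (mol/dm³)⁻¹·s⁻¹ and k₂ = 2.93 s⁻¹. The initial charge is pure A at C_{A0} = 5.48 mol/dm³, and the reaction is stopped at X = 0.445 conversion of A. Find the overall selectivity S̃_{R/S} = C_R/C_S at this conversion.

C_A = C_{A0}(1−X) = 3.041 mol/dm³.
Along a PFR/batch, dC_S/dC_A = −r_S/(r_R+r_S) = −k₂/(k₂+k₁·C_A).
Integrating from C_{A0} to C_A: C_S = (2.93/0.0782)·ln[(2.93+0.0782·5.48)/(2.93+0.0782·3.04)] = 37.47·ln(3.359/3.168) = 2.190 mol/dm³.
Then C_R = (C_{A0}−C_A) − C_S = 2.439 − 2.190 = 0.2484 mol/dm³.
S̃_{R/S} = C_R/C_S = 0.2484/2.190 = 0.113.

0.113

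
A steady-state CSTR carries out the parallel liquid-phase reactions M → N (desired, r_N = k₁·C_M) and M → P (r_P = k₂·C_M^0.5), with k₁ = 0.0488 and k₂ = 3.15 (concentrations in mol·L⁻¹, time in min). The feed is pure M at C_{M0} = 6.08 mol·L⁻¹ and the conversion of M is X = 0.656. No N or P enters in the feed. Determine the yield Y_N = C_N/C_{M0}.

0.0144

Exit C_M = C_{M0}(1−X) = 6.08×0.344 = 2.092 mol·L⁻¹.
In a CSTR the entire volume is at exit conditions, so r_N = 0.0488×2.092 = 0.1021 and r_P = 3.15×2.092^0.5 = 4.556.
Fraction of consumed M going to N: r_N/(r_N+r_P) = 0.02191.
C_N = 0.02191·C_{M0}·X = 0.02191×6.08×0.656 = 0.0874 mol·L⁻¹; Y_N = C_N/C_{M0} = 0.0144.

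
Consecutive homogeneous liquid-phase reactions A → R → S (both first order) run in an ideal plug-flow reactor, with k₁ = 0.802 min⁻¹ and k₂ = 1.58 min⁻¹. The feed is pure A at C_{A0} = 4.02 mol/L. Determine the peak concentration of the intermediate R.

At the optimum, C_{R,max}/C_{A0} = (k₁/k₂)^[k₂/(k₂−k₁)].
= (0.802/1.58)^(1.58/(1.58−0.802)) = (0.5076)^(2.031) = 0.2523.
C_{R,max} = 0.2523×4.02 = 1.01 mol/L.

1.01 mol/L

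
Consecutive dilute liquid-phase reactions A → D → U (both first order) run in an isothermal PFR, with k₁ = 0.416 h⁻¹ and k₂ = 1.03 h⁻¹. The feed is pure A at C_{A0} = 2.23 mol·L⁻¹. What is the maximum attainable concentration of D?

0.487 mol·L⁻¹

Evaluating C_D at τ_opt = ln(k₂/k₁)/(k₂−k₁) gives C_{D,max}/C_{A0} = (k₁/k₂)^[k₂/(k₂−k₁)].
= (0.416/1.03)^(1.03/(1.03−0.416)) = (0.4039)^(1.678) = 0.2185.
C_{D,max} = 0.2185×2.23 = 0.487 mol·L⁻¹.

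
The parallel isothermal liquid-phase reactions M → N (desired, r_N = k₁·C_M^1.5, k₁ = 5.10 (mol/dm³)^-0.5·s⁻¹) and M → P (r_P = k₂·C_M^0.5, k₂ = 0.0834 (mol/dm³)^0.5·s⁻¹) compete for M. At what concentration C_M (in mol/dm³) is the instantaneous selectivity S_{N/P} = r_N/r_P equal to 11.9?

0.195 mol/dm³

S_{N/P} = (k₁/k₂)·C_M ⇒ C_M = S·k₂/k₁.
= 11.9×0.0834/5.10 = 0.195 mol/dm³.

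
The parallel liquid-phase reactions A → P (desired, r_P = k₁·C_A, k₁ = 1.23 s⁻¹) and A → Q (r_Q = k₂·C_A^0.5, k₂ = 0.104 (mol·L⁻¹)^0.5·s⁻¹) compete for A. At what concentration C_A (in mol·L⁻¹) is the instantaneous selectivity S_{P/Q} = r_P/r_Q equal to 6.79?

0.330 mol·L⁻¹

S_{P/Q} = (k₁/k₂)·C_A^0.5 ⇒ C_A = (S·k₂/k₁)^(2).
= (6.79×0.104/1.23)^(2) = (0.5741)^(2) = 0.330 mol·L⁻¹.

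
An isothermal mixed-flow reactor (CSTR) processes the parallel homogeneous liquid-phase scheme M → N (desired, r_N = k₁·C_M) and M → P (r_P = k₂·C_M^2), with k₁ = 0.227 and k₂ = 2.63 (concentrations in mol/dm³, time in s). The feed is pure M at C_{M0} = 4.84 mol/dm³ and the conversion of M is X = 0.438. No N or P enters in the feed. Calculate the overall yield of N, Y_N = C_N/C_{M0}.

Exit C_M = C_{M0}(1−X) = 4.84×0.562 = 2.720 mol/dm³.
A CSTR operates uniformly at the exit composition, giving r_N = 0.6175 and r_P = 19.46 (each k·C_M^n at C_M = 2.720).
Fraction of consumed M going to N: r_N/(r_N+r_P) = 0.03076.
C_N = 0.03076·C_{M0}·X = 0.03076×4.84×0.438 = 0.0652 mol/dm³; Y_N = C_N/C_{M0} = 0.0135.

0.0135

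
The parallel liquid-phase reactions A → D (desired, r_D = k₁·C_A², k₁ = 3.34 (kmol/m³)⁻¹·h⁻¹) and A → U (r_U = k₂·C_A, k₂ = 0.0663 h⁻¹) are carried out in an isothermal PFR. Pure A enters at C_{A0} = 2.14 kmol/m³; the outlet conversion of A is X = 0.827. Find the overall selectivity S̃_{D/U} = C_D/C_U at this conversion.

C_A = C_{A0}(1−X) = 0.3702 kmol/m³.
Along a PFR/batch, dC_U/dC_A = −r_U/(r_D+r_U) = −k₂/(k₂+k₁·C_A).
Integrating from C_{A0} to C_A: C_U = (0.0663/3.34)·ln[(0.0663+3.34·2.14)/(0.0663+3.34·0.370)] = 0.01985·ln(7.214/1.303) = 0.03397 kmol/m³.
Then C_D = (C_{A0}−C_A) − C_U = 1.770 − 0.03397 = 1.736 kmol/m³.
S̃_{D/U} = C_D/C_U = 1.736/0.03397 = 51.1.

51.1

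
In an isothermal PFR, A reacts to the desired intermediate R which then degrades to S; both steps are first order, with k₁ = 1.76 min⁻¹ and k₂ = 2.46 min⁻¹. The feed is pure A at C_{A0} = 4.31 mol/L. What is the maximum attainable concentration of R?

1.33 mol/L

At the optimum, C_{R,max}/C_{A0} = (k₁/k₂)^[k₂/(k₂−k₁)].
= (1.76/2.46)^(2.46/(2.46−1.76)) = (0.7154)^(3.514) = 0.3083.
C_{R,max} = 0.3083×4.31 = 1.33 mol/L.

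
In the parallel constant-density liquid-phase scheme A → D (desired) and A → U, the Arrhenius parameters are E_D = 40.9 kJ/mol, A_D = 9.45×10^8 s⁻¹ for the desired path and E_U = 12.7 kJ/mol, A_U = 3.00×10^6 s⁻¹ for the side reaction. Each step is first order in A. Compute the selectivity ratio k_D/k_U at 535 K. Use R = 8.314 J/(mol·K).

With equal orders, S_{D/U} = k_D/k_U = (A_D/A_U)·exp[(E_U−E_D)/(RT)].
(E_U−E_D)/(RT) = (12.7−40.9)×10³/(8.314×535) = -28200/4448 = -6.340.
k_D/k_U = (9.45×10^8/3.00×10^6)·exp(-6.340) = 315.0 × 0.001764 = 0.556.

0.556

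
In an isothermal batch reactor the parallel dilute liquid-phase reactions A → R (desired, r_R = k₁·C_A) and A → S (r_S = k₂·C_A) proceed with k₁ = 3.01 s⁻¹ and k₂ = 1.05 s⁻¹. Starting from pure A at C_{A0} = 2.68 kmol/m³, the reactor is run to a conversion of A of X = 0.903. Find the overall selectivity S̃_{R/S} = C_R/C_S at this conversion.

2.87

C_A = C_{A0}(1−X) = 0.2600 kmol/m³.
Both paths are first order in A, so the instantaneous fraction to R is constant: dC_R/d(−C_A) = k₁/(k₁+k₂) = 0.7414.
C_R = 0.7414·(C_{A0}−C_A) = 0.7414×2.420 = 1.79 kmol/m³.
C_S = (C_{A0}−C_A)−C_R = 0.6259 kmol/m³; S̃_{R/S} = 1.794/0.6259 = 2.87.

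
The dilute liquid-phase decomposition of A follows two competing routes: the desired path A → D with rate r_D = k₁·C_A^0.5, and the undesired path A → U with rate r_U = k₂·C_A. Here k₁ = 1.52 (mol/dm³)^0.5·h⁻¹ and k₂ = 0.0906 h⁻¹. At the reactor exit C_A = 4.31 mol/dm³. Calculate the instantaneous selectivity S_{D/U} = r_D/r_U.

8.08

S_{D/U} = r_D/r_U = (k₁·C_A^0.5)/(k₂·C_A) = (k₁/k₂)·C_A^-0.5.
= (1.52×4.310^0.5) / (0.0906×4.310) = 3.156/0.3905 = 8.08.
The undesired path is higher order in A, so low C_A (CSTR or dilute feed) favours D.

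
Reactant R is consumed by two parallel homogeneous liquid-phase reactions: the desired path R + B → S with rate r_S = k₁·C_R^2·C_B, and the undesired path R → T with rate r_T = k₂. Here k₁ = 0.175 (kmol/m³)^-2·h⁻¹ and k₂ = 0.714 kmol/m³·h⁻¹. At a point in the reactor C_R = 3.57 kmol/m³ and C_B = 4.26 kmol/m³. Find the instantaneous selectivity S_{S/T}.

S_{S/T} = r_S/r_T = (k₁·C_R^2·C_B)/(k₂) = (k₁/k₂)·C_R^2·C_B.
= (0.175×3.570^2×4.260) / (0.714) = 9.501/0.7140 = 13.3.

13.3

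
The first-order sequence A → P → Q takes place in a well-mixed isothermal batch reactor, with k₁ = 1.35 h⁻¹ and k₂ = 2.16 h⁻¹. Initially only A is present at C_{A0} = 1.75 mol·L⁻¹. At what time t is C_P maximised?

For first-order series the maximum of C_P occurs at t_opt = ln(k₂/k₁)/(k₂−k₁).
= ln(2.16/1.35)/(2.16−1.35) = ln(1.600)/0.8100 = 0.4700/0.8100 = 0.580 h.

0.580 h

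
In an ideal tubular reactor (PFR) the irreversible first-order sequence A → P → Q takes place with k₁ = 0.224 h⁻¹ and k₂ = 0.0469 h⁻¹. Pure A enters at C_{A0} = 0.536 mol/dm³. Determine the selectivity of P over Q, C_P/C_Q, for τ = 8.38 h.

The intermediate concentration in a first-order A→B→C sequence is C_P = k₁C_{A0}(e^(−k₁τ) − e^(−k₂τ))/(k₂−k₁).
e^(−k₁τ) = e^(−0.224×8.38) = e^(−1.877) = 0.1530; e^(−k₂τ) = e^(−0.3930) = 0.6750.
C_P = 0.224×0.536/(0.0469−0.224) × (0.1530−0.6750) = (-0.6779)×(-0.5220) = 0.3539 mol/dm³.
C_A = C_{A0}e^(−k₁τ) = 0.08202 mol/dm³, so C_Q = C_{A0}−C_A−C_P = 0.1001 mol/dm³; C_P/C_Q = 3.54.

3.54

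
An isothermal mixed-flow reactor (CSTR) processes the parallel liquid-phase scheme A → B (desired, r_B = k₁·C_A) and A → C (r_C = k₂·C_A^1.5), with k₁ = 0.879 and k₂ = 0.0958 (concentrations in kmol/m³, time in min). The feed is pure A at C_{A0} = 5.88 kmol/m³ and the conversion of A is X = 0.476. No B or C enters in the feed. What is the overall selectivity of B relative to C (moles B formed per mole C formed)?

5.23

Exit C_A = C_{A0}(1−X) = 5.88×0.524 = 3.081 kmol/m³.
In a CSTR the entire volume is at exit conditions, so r_B = 0.879×3.081 = 2.708 and r_C = 0.0958×3.081^1.5 = 0.5181.
Overall selectivity = C_B/C_C = r_Bτ/(r_Cτ) = r_B/r_C = 5.23.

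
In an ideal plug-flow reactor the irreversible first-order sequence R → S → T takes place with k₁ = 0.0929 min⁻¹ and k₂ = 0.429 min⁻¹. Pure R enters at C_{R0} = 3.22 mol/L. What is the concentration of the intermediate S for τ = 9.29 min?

For first-order series with pure R initially, C_S(τ) = k₁C_{R0}/(k₂−k₁)·(e^(−k₁τ) − e^(−k₂τ)).
e^(−k₁τ) = e^(−0.0929×9.29) = e^(−0.8630) = 0.4219; e^(−k₂τ) = e^(−3.985) = 0.01858.
C_S = 0.0929×3.22/(0.429−0.0929) × (0.4219−0.01858) = 0.8900×0.4033 = 0.3589 mol/L.

0.359 mol/L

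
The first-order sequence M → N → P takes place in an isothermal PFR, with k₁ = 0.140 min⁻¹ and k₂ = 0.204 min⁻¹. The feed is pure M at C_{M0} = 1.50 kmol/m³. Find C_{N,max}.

0.452 kmol/m³

For a first-order series the maximum intermediate yield is C_{N,max}/C_{M0} = (k₁/k₂)^[k₂/(k₂−k₁)].
= (0.140/0.204)^(0.204/(0.204−0.140)) = (0.6863)^(3.188) = 0.3012.
C_{N,max} = 0.3012×1.50 = 0.452 kmol/m³.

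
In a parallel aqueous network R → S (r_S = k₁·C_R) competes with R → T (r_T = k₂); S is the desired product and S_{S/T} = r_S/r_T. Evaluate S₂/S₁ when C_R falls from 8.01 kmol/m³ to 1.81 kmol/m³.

0.226

S_{S/T} = (k₁/k₂)·C_R, so S₂/S₁ = (C_{R,2}/C_{R,1}).
= 1.81/8.01 = 0.226.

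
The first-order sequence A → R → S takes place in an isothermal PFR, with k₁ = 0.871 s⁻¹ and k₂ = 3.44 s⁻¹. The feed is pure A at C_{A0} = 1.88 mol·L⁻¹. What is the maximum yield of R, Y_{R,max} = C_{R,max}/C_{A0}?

0.159

For a first-order series the maximum intermediate yield is C_{R,max}/C_{A0} = (k₁/k₂)^[k₂/(k₂−k₁)].
= (0.871/3.44)^(3.44/(3.44−0.871)) = (0.2532)^(1.339) = 0.1589.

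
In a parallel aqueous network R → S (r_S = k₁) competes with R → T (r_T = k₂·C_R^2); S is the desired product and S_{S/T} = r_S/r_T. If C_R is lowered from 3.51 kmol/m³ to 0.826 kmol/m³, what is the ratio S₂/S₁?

S_{S/T} = (k₁/k₂)·C_R^-2, so S₂/S₁ = (C_{R,2}/C_{R,1})^-2.
= (0.826/3.51)^(-2) = (0.2353)^(-2) = 18.1.

18.1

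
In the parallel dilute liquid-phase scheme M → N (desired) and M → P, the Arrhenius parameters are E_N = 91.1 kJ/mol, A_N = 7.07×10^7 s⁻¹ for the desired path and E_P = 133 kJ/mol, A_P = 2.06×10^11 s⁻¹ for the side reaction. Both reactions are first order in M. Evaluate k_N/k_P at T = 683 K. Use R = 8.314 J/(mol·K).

Since both paths have the same order in M, the concentration cancels and S_{N/P} = k_N/k_P = (A_N/A_P)·exp[(E_P−E_N)/(RT)].
(E_P−E_N)/(RT) = (133−91.1)×10³/(8.314×683) = 41900/5678 = 7.379.
k_N/k_P = (7.07×10^7/2.06×10^11)·exp(7.379) = 3.432×10^-4 × 1602 = 0.550.

0.550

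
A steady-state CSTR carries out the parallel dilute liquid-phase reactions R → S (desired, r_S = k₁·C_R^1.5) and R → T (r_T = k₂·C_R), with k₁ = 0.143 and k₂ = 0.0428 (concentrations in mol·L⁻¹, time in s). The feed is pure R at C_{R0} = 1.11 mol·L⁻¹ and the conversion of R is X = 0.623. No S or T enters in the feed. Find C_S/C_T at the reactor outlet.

2.16

Exit C_R = C_{R0}(1−X) = 1.11×0.377 = 0.4185 mol·L⁻¹.
Rates in a CSTR are evaluated at the outlet concentration: r_S = 0.143×0.4185^1.5 = 0.03871, r_T = 0.0428×0.4185 = 0.01791.
Overall selectivity = C_S/C_T = r_Sτ/(r_Tτ) = r_S/r_T = 2.16.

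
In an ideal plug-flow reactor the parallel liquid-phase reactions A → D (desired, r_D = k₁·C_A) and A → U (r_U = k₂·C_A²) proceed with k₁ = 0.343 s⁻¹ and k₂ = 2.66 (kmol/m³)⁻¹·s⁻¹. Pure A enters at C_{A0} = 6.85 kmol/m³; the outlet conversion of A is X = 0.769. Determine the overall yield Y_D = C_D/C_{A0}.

C_A = C_{A0}(1−X) = 1.582 kmol/m³.
Along a PFR/batch, dC_D/dC_A = −r_D/(r_D+r_U) = −k₁/(k₁+k₂·C_A).
Integrating from C_{A0} to C_A: C_D = (0.343/2.66)·ln[(0.343+2.66·6.85)/(0.343+2.66·1.58)] = 0.1289·ln(18.56/4.552) = 0.1813 kmol/m³.
Y_D = C_D/C_{A0} = 0.1813/6.85 = 0.0265.

0.0265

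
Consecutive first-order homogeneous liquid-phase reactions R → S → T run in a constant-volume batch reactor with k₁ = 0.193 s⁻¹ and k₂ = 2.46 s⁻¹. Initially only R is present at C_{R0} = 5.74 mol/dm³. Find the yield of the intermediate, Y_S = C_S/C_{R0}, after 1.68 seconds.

For first-order series with pure R initially, C_S(t) = k₁C_{R0}/(k₂−k₁)·(e^(−k₁t) − e^(−k₂t)).
e^(−k₁t) = e^(−0.193×1.68) = e^(−0.3242) = 0.7231; e^(−k₂t) = e^(−4.133) = 0.01604.
C_S = 0.193×5.74/(2.46−0.193) × (0.7231−0.01604) = 0.4887×0.7070 = 0.3455 mol/dm³.
Y_S = C_S/C_{R0} = 0.3455/5.74 = 0.0602.

0.0602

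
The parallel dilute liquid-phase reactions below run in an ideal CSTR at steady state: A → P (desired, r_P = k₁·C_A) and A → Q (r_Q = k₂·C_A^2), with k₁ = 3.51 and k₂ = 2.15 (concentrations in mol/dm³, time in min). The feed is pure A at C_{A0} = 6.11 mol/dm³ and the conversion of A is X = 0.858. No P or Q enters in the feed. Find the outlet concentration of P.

Exit C_A = C_{A0}(1−X) = 6.11×0.142 = 0.8676 mol/dm³.
In a CSTR the entire volume is at exit conditions, so r_P = 3.51×0.8676 = 3.045 and r_Q = 2.15×0.8676^2 = 1.618.
Fraction of consumed A going to P: r_P/(r_P+r_Q) = 0.6530.
C_P = 0.6530·C_{A0}·X = 0.6530×6.11×0.858 = 3.42 mol/dm³.

3.42 mol/dm³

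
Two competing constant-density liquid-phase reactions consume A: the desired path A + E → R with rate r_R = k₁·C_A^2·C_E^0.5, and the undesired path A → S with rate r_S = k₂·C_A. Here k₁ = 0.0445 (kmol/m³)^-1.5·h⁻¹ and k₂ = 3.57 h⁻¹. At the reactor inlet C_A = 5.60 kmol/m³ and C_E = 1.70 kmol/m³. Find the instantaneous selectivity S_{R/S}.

S_{R/S} = r_R/r_S = (k₁·C_A^2·C_E^0.5)/(k₂·C_A) = (k₁/k₂)·C_A·C_E^0.5.
= (0.0445×5.600^2×1.700^0.5) / (3.57×5.600) = 1.820/19.99 = 0.0910.
Since the desired path is higher order in A, keeping C_A high (PFR or concentrated feed) favours R.

0.0910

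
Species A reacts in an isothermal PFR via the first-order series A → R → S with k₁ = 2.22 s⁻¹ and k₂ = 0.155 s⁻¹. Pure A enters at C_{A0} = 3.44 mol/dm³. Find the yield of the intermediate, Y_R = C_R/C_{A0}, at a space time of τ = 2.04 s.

The intermediate concentration in a first-order A→B→C sequence is C_R = k₁C_{A0}(e^(−k₁τ) − e^(−k₂τ))/(k₂−k₁).
e^(−k₁τ) = e^(−2.22×2.04) = e^(−4.529) = 0.01079; e^(−k₂τ) = e^(−0.3162) = 0.7289.
C_R = 2.22×3.44/(0.155−2.22) × (0.01079−0.7289) = (-3.698)×(-0.7181) = 2.656 mol/dm³.
Y_R = C_R/C_{A0} = 2.656/3.44 = 0.772.

0.772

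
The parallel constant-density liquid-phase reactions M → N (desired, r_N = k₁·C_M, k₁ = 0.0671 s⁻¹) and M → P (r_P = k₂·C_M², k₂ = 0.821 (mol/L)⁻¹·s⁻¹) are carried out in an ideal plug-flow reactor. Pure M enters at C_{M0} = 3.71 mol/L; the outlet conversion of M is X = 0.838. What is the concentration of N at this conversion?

0.140 mol/L

C_M = C_{M0}(1−X) = 0.6010 mol/L.
Along a PFR/batch, dC_N/dC_M = −r_N/(r_N+r_P) = −k₁/(k₁+k₂·C_M).
Integrating from C_{M0} to C_M: C_N = (0.0671/0.821)·ln[(0.0671+0.821·3.71)/(0.0671+0.821·0.601)] = 0.08173·ln(3.113/0.5605) = 0.1401 mol/L.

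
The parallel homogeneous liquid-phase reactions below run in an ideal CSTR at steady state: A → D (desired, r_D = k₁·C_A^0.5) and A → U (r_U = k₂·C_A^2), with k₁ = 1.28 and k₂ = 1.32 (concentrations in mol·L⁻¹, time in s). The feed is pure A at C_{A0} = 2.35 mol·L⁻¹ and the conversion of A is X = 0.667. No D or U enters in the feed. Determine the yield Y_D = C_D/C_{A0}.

0.389

Exit C_A = C_{A0}(1−X) = 2.35×0.333 = 0.7825 mol·L⁻¹.
A CSTR operates uniformly at the exit composition, giving r_D = 1.132 and r_U = 0.8083 (each k·C_A^n at C_A = 0.7825).
Fraction of consumed A going to D: r_D/(r_D+r_U) = 0.5835.
C_D = 0.5835·C_{A0}·X = 0.5835×2.35×0.667 = 0.915 mol·L⁻¹; Y_D = C_D/C_{A0} = 0.389.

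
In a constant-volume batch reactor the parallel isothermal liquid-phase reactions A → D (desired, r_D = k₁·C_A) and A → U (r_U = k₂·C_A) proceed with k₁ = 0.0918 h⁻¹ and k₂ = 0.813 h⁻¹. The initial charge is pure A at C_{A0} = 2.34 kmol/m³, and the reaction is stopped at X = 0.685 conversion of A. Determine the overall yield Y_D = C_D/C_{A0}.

C_A = C_{A0}(1−X) = 0.7371 kmol/m³.
Both paths are first order in A, so the instantaneous fraction to D is constant: dC_D/d(−C_A) = k₁/(k₁+k₂) = 0.1015.
C_D = 0.1015·(C_{A0}−C_A) = 0.1015×1.603 = 0.163 kmol/m³.
Y_D = C_D/C_{A0} = 0.1626/2.34 = 0.0695.

0.0695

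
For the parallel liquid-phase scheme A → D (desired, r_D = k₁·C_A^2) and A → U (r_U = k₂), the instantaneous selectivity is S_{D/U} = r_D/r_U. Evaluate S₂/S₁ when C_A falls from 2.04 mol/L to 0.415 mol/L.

0.0414

S_{D/U} = (k₁/k₂)·C_A^2, so S₂/S₁ = (C_{A,2}/C_{A,1})^2.
= (0.415/2.04)^2 = (0.2034)^2 = 0.0414.
Selectivity toward D falls as C_A falls — high-concentration operation is favoured.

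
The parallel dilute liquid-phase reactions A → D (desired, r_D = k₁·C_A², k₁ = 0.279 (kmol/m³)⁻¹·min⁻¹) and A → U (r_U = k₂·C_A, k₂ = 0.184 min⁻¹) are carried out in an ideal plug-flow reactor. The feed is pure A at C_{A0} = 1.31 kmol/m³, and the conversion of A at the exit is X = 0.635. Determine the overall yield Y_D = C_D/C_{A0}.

0.359

C_A = C_{A0}(1−X) = 0.4782 kmol/m³.
Along a PFR/batch, dC_U/dC_A = −r_U/(r_D+r_U) = −k₂/(k₂+k₁·C_A).
Integrating from C_{A0} to C_A: C_U = (0.184/0.279)·ln[(0.184+0.279·1.31)/(0.184+0.279·0.478)] = 0.6595·ln(0.5495/0.3174) = 0.3619 kmol/m³.
Then C_D = (C_{A0}−C_A) − C_U = 0.8318 − 0.3619 = 0.4699 kmol/m³.
Y_D = C_D/C_{A0} = 0.4699/1.31 = 0.359.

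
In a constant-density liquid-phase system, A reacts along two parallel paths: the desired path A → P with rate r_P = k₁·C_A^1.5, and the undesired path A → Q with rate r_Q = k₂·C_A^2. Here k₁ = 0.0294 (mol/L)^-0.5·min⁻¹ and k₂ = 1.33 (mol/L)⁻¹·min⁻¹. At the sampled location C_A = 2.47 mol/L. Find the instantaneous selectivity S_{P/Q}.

0.0141

S_{P/Q} = r_P/r_Q = (k₁·C_A^1.5)/(k₂·C_A^2) = (k₁/k₂)·C_A^-0.5.
= (0.0294×2.470^1.5) / (1.33×2.470^2) = 0.1141/8.114 = 0.0141.
The undesired path is higher order in A, so low C_A (CSTR or dilute feed) favours P.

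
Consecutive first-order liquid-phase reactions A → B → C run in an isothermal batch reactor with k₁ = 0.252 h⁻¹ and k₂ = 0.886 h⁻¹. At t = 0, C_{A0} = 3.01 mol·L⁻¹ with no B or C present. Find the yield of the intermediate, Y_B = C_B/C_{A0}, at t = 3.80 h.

The intermediate concentration in a first-order A→B→C sequence is C_B = k₁C_{A0}(e^(−k₁t) − e^(−k₂t))/(k₂−k₁).
e^(−k₁t) = e^(−0.252×3.80) = e^(−0.9576) = 0.3838; e^(−k₂t) = e^(−3.367) = 0.03450.
C_B = 0.252×3.01/(0.886−0.252) × (0.3838−0.03450) = 1.196×0.3493 = 0.4179 mol·L⁻¹.
Y_B = C_B/C_{A0} = 0.4179/3.01 = 0.139.

0.139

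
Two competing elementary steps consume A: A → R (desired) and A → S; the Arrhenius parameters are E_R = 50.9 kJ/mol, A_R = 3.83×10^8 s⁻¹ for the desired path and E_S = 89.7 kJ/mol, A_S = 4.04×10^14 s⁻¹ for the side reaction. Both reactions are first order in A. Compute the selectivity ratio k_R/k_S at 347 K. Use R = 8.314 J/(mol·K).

Since both paths have the same order in A, the concentration cancels and S_{R/S} = k_R/k_S = (A_R/A_S)·exp[(E_S−E_R)/(RT)].
(E_S−E_R)/(RT) = (89.7−50.9)×10³/(8.314×347) = 38800/2885 = 13.45.
k_R/k_S = (3.83×10^8/4.04×10^14)·exp(13.45) = 9.480×10^-7 × 6.932×10^5 = 0.657.
Since E_R < E_S, lowering the temperature improves selectivity toward R.

0.657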